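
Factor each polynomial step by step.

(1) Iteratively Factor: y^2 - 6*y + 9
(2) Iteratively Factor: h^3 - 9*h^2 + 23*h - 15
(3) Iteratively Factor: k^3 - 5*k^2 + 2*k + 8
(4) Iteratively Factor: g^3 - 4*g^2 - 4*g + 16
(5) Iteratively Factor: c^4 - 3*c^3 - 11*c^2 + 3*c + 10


(1) = (y - 3)*(y - 3)
(2) = (h - 5)*(h^2 - 4*h + 3) = (h - 5)*(h - 3)*(h - 1)
(3) = (k - 2)*(k^2 - 3*k - 4) = (k - 4)*(k - 2)*(k + 1)
(4) = (g - 2)*(g^2 - 2*g - 8) = (g - 2)*(g + 2)*(g - 4)
(5) = (c - 5)*(c^3 + 2*c^2 - c - 2) = (c - 5)*(c + 2)*(c^2 - 1) = (c - 5)*(c - 1)*(c + 2)*(c + 1)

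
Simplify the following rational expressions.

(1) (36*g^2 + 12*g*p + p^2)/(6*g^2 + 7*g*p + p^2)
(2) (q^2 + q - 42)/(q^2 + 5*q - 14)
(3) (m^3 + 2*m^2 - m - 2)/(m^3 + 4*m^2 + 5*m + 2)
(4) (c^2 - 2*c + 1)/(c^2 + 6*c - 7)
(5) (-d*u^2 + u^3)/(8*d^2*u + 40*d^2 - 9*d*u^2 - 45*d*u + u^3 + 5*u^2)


(1) = (6*g + p)/(g + p)
(2) = (q - 6)/(q - 2)
(3) = (m - 1)/(m + 1)
(4) = (c - 1)/(c + 7)
(5) = u^2/(-8*d*u - 40*d + u^2 + 5*u)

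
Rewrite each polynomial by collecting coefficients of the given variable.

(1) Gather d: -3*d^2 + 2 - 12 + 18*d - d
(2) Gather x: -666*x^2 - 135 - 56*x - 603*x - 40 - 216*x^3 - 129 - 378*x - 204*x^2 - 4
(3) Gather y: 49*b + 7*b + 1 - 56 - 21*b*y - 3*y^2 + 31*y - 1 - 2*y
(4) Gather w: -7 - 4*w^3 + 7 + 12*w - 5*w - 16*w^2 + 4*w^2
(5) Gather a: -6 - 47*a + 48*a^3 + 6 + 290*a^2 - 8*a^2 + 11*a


(1) = -3*d^2 + 17*d - 10
(2) = -216*x^3 - 870*x^2 - 1037*x - 308
(3) = 56*b - 3*y^2 + y*(29 - 21*b) - 56
(4) = -4*w^3 - 12*w^2 + 7*w
(5) = 48*a^3 + 282*a^2 - 36*a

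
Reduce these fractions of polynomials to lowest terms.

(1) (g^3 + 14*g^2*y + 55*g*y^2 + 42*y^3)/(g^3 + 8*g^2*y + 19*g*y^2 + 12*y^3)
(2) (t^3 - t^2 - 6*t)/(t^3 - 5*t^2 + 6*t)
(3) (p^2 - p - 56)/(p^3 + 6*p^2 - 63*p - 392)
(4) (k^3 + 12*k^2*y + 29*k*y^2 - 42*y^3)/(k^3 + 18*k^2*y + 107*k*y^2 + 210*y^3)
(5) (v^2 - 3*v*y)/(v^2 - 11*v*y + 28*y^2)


(1) = (g^2 + 13*g*y + 42*y^2)/(g^2 + 7*g*y + 12*y^2)
(2) = (t + 2)/(t - 2)
(3) = 1/(p + 7)
(4) = (k - y)/(k + 5*y)
(5) = (v^2 - 3*v*y)/(v^2 - 11*v*y + 28*y^2)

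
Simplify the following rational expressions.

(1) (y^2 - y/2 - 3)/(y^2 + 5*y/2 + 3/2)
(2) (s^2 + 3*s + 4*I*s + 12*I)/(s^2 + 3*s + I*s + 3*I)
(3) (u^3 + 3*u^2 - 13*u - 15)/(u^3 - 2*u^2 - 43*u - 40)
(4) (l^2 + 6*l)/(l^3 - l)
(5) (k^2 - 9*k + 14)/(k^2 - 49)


(1) = (y - 2)/(y + 1)
(2) = (s + 4*I)/(s + I)
(3) = (u - 3)/(u - 8)
(4) = (l + 6)/(l^2 - 1)
(5) = (k - 2)/(k + 7)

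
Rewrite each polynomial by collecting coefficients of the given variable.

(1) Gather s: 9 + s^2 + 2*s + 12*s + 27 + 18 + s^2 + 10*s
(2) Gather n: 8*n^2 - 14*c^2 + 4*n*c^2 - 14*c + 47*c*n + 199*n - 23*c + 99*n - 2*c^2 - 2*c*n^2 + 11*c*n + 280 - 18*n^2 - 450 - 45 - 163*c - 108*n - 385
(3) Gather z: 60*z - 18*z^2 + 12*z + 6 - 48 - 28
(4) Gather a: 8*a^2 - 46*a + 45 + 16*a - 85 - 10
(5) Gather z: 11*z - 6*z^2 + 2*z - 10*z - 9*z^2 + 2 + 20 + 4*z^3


(1) = 2*s^2 + 24*s + 54
(2) = -16*c^2 - 200*c + n^2*(-2*c - 10) + n*(4*c^2 + 58*c + 190) - 600
(3) = -18*z^2 + 72*z - 70
(4) = 8*a^2 - 30*a - 50
(5) = 4*z^3 - 15*z^2 + 3*z + 22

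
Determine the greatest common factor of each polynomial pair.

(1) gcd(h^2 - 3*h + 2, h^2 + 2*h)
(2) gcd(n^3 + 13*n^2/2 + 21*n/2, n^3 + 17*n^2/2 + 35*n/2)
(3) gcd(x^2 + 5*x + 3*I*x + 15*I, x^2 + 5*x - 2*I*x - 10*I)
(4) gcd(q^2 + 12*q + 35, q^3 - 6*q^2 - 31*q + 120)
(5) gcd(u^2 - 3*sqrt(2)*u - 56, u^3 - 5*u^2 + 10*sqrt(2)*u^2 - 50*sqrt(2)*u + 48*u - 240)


(1) = gcd((h - 2)*(h - 1), h*(h + 2)) = 1
(2) = gcd(n*(n + 3)*(n + 7/2), n*(n + 7/2)*(n + 5)) = n^2 + 7*n/2
(3) = gcd((x + 5)*(x + 3*I), (x + 5)*(x - 2*I)) = x + 5
(4) = q + 5
(5) = u + 4*sqrt(2)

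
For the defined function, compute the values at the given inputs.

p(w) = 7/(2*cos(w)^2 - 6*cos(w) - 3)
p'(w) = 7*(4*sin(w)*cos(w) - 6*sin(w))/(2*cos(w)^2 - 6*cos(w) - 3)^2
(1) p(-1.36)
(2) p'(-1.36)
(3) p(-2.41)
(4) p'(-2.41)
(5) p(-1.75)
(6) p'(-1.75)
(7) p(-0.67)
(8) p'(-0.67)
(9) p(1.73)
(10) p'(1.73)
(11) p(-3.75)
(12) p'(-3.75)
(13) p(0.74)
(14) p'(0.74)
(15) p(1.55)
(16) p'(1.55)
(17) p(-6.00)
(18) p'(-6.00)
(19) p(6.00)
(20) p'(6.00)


(1) = -1.68
(2) = 2.03
(3) = 2.72
(4) = 6.35
(5) = -3.75
(6) = 13.27
(7) = -1.08
(8) = 0.30
(9) = -3.50
(10) = -11.48
(11) = 2.14
(12) = -3.47
(13) = -1.10
(14) = -0.36
(15) = -2.24
(16) = -4.24
(17) = -1.01
(18) = -0.09
(19) = -1.01
(20) = 0.09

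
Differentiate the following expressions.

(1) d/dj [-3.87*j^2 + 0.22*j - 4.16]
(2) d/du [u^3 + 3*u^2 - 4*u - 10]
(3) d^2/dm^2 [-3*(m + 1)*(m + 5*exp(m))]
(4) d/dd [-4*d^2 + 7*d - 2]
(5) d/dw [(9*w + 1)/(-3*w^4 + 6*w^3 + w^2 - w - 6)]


(1) = 0.22 - 7.74*j
(2) = 3*u^2 + 6*u - 4
(3) = -15*m*exp(m) - 45*exp(m) - 6
(4) = 7 - 8*d
(5) = (-27*w^4 + 54*w^3 + 9*w^2 - 9*w + (9*w + 1)*(12*w^3 - 18*w^2 - 2*w + 1) - 54)/(3*w^4 - 6*w^3 - w^2 + w + 6)^2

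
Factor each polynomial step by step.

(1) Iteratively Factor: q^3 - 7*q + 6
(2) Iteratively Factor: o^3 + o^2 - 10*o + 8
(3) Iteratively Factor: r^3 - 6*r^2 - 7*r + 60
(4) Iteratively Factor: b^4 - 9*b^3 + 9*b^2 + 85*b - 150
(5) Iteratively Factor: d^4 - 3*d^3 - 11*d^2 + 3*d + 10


(1) = (q - 1)*(q^2 + q - 6) = (q - 2)*(q - 1)*(q + 3)
(2) = (o - 2)*(o^2 + 3*o - 4) = (o - 2)*(o + 4)*(o - 1)
(3) = (r - 5)*(r^2 - r - 12) = (r - 5)*(r + 3)*(r - 4)
(4) = (b - 5)*(b^3 - 4*b^2 - 11*b + 30) = (b - 5)^2*(b^2 + b - 6) = (b - 5)^2*(b - 2)*(b + 3)
(5) = (d + 2)*(d^3 - 5*d^2 - d + 5) = (d + 1)*(d + 2)*(d^2 - 6*d + 5) = (d - 1)*(d + 1)*(d + 2)*(d - 5)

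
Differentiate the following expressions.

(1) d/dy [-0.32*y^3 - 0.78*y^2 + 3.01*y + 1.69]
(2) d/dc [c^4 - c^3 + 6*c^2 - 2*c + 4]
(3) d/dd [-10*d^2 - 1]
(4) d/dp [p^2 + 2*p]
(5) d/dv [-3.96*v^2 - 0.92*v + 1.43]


(1) = -0.96*y^2 - 1.56*y + 3.01
(2) = 4*c^3 - 3*c^2 + 12*c - 2
(3) = -20*d
(4) = 2*p + 2
(5) = -7.92*v - 0.92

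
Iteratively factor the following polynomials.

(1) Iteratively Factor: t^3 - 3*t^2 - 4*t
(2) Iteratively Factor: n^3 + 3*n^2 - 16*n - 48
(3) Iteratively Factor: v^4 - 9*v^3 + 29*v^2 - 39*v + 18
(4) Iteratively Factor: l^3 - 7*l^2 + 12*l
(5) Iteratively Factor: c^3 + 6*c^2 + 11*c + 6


(1) = (t - 4)*(t^2 + t) = t*(t - 4)*(t + 1)
(2) = (n + 4)*(n^2 - n - 12) = (n - 4)*(n + 4)*(n + 3)
(3) = (v - 3)*(v^3 - 6*v^2 + 11*v - 6) = (v - 3)*(v - 1)*(v^2 - 5*v + 6) = (v - 3)^2*(v - 1)*(v - 2)
(4) = (l)*(l^2 - 7*l + 12) = l*(l - 4)*(l - 3)
(5) = (c + 3)*(c^2 + 3*c + 2) = (c + 2)*(c + 3)*(c + 1)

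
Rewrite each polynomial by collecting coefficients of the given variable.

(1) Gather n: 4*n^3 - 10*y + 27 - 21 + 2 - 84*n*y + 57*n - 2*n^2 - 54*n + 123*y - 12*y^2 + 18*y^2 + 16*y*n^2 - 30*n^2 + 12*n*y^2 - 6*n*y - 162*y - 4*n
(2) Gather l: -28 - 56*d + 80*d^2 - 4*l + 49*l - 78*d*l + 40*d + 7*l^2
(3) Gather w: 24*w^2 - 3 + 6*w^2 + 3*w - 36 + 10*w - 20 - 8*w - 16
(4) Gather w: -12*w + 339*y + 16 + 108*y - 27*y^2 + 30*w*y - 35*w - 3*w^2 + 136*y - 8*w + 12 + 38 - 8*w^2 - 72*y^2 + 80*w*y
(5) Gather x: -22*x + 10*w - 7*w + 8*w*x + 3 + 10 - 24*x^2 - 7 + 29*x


(1) = 4*n^3 + n^2*(16*y - 32) + n*(12*y^2 - 90*y - 1) + 6*y^2 - 49*y + 8
(2) = 80*d^2 - 16*d + 7*l^2 + l*(45 - 78*d) - 28
(3) = 30*w^2 + 5*w - 75
(4) = -11*w^2 + w*(110*y - 55) - 99*y^2 + 583*y + 66
(5) = 3*w - 24*x^2 + x*(8*w + 7) + 6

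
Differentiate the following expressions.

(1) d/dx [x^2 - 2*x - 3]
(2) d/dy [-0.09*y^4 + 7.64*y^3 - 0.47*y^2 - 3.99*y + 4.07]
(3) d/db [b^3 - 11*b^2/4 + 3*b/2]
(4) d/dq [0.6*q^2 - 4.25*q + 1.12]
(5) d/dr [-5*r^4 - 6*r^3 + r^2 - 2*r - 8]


(1) = 2*x - 2
(2) = -0.36*y^3 + 22.92*y^2 - 0.94*y - 3.99
(3) = 3*b^2 - 11*b/2 + 3/2
(4) = 1.2*q - 4.25
(5) = -20*r^3 - 18*r^2 + 2*r - 2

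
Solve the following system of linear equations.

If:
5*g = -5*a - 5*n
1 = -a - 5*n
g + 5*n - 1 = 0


Then:
a = -1
g = 1
n = 0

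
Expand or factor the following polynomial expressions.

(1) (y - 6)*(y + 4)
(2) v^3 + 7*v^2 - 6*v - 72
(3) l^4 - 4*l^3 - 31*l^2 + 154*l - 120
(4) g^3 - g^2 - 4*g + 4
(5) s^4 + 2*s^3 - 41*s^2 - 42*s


(1) = y^2 - 2*y - 24
(2) = (v - 3)*(v + 4)*(v + 6)
(3) = (l - 5)*(l - 4)*(l - 1)*(l + 6)
(4) = (g - 2)*(g - 1)*(g + 2)
(5) = s*(s - 6)*(s + 1)*(s + 7)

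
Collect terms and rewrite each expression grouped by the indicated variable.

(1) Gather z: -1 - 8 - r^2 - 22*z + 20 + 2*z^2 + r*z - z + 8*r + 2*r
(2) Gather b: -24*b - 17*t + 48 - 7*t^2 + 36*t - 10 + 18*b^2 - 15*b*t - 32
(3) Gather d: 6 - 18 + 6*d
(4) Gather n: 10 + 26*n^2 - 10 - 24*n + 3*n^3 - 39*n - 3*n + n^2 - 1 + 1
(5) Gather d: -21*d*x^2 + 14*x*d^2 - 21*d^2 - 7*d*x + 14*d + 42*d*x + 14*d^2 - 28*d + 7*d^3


(1) = -r^2 + 10*r + 2*z^2 + z*(r - 23) + 11
(2) = 18*b^2 + b*(-15*t - 24) - 7*t^2 + 19*t + 6
(3) = 6*d - 12
(4) = 3*n^3 + 27*n^2 - 66*n
(5) = 7*d^3 + d^2*(14*x - 7) + d*(-21*x^2 + 35*x - 14)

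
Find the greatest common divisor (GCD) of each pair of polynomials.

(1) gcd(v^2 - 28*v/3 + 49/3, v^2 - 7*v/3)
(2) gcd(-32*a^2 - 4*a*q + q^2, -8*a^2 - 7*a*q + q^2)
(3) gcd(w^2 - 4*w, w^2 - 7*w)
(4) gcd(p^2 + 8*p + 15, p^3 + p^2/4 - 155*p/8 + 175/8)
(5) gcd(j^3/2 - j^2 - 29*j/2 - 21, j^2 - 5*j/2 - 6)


(1) = v - 7/3
(2) = -8*a + q
(3) = gcd(w*(w - 4), w*(w - 7)) = w
(4) = p + 5
(5) = gcd((j/2 + 1)*(j - 7)*(j + 3), (j - 4)*(j + 3/2)) = 1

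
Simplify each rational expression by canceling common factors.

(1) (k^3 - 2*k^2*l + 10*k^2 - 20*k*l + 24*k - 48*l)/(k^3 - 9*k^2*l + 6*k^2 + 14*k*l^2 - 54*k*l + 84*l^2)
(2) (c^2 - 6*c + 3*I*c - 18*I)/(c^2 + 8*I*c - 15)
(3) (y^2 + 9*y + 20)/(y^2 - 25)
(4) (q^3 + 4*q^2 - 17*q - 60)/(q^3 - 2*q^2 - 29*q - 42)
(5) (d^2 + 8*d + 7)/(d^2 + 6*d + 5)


(1) = (k + 4)/(k - 7*l)
(2) = (c - 6)/(c + 5*I)
(3) = (y + 4)/(y - 5)
(4) = (q^2 + q - 20)/(q^2 - 5*q - 14)
(5) = (d + 7)/(d + 5)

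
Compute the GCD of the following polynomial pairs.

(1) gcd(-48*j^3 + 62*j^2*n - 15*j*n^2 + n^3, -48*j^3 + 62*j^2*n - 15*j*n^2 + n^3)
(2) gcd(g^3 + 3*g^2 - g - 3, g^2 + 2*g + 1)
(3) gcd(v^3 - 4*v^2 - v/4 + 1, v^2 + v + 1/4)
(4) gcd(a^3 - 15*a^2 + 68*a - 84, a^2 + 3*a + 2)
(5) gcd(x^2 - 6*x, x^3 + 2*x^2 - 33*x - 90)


(1) = 48*j^3 - 62*j^2*n + 15*j*n^2 - n^3
(2) = g + 1
(3) = v + 1/2
(4) = 1
(5) = x - 6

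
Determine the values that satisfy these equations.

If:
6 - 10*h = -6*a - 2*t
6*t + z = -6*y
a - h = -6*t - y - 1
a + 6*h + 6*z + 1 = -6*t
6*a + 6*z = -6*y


Then:
a = 77/103
h = 521/515
t = -19/103
y = 191/515
z = -576/515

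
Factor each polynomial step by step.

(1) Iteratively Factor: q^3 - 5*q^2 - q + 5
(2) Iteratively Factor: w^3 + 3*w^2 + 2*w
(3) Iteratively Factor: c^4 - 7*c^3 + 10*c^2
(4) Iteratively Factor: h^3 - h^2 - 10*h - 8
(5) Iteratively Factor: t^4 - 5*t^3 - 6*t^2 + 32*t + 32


(1) = (q + 1)*(q^2 - 6*q + 5) = (q - 1)*(q + 1)*(q - 5)
(2) = (w + 2)*(w^2 + w) = (w + 1)*(w + 2)*(w)
(3) = (c - 2)*(c^3 - 5*c^2) = c*(c - 2)*(c^2 - 5*c) = c*(c - 5)*(c - 2)*(c)
(4) = (h + 1)*(h^2 - 2*h - 8) = (h - 4)*(h + 1)*(h + 2)
(5) = (t - 4)*(t^3 - t^2 - 10*t - 8) = (t - 4)*(t + 1)*(t^2 - 2*t - 8) = (t - 4)^2*(t + 1)*(t + 2)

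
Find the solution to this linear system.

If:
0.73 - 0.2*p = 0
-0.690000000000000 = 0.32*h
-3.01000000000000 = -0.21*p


Then:
No Solution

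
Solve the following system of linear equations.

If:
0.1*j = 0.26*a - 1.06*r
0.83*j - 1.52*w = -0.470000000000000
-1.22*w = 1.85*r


Then:
a = -1.98420960348671*w - 0.217794253938832
j = 1.83132530120482*w - 0.566265060240964
r = -0.659459459459459*w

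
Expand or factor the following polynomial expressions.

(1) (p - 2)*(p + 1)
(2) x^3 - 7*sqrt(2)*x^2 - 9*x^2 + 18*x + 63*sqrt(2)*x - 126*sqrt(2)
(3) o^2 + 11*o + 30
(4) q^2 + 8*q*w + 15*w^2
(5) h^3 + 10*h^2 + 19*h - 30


(1) = p^2 - p - 2
(2) = (x - 6)*(x - 3)*(x - 7*sqrt(2))
(3) = (o + 5)*(o + 6)
(4) = (q + 3*w)*(q + 5*w)
(5) = (h - 1)*(h + 5)*(h + 6)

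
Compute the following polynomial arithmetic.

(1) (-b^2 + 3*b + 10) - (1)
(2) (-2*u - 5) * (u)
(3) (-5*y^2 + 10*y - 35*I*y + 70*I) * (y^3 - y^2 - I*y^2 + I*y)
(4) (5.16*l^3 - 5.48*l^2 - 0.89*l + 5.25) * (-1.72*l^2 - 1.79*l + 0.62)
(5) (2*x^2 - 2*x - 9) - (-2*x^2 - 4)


(1) = -b^2 + 3*b + 9
(2) = -2*u^2 - 5*u
(3) = -5*y^5 + 15*y^4 - 30*I*y^4 - 45*y^3 + 90*I*y^3 + 105*y^2 - 60*I*y^2 - 70*y
(4) = -8.8752*l^5 + 0.1892*l^4 + 14.5392*l^3 - 10.8345*l^2 - 9.9493*l + 3.255
(5) = 4*x^2 - 2*x - 5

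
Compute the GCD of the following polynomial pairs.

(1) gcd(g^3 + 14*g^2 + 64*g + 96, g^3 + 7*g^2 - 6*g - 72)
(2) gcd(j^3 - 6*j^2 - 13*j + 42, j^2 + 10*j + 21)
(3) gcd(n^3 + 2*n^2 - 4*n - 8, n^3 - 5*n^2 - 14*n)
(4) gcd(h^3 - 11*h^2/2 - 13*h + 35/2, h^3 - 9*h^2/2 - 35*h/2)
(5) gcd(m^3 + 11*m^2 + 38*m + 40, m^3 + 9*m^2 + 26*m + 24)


(1) = g^2 + 10*g + 24
(2) = j + 3
(3) = n + 2
(4) = gcd((h - 7)*(h - 1)*(h + 5/2), h*(h - 7)*(h + 5/2)) = h^2 - 9*h/2 - 35/2
(5) = m^2 + 6*m + 8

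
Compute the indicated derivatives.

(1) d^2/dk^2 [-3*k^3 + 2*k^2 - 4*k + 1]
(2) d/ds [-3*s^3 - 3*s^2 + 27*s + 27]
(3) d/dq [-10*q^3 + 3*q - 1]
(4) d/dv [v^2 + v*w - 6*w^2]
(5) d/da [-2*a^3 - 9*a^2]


(1) = 4 - 18*k
(2) = -9*s^2 - 6*s + 27
(3) = 3 - 30*q^2
(4) = 2*v + w
(5) = 6*a*(-a - 3)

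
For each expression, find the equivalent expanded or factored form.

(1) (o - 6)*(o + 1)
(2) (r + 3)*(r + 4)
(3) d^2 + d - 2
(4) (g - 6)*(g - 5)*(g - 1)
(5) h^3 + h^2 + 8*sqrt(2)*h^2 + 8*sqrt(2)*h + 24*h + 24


(1) = o^2 - 5*o - 6
(2) = r^2 + 7*r + 12
(3) = (d - 1)*(d + 2)
(4) = g^3 - 12*g^2 + 41*g - 30
(5) = (h + 1)*(h + 2*sqrt(2))*(h + 6*sqrt(2))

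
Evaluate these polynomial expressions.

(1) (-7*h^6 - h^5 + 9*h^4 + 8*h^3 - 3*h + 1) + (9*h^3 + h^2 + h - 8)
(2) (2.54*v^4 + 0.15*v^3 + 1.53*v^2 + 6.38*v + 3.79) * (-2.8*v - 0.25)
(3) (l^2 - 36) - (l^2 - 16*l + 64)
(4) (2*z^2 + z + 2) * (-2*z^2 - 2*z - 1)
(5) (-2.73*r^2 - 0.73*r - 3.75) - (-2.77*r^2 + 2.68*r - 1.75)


(1) = -7*h^6 - h^5 + 9*h^4 + 17*h^3 + h^2 - 2*h - 7
(2) = -7.112*v^5 - 1.055*v^4 - 4.3215*v^3 - 18.2465*v^2 - 12.207*v - 0.9475
(3) = 16*l - 100
(4) = -4*z^4 - 6*z^3 - 8*z^2 - 5*z - 2
(5) = 0.04*r^2 - 3.41*r - 2.0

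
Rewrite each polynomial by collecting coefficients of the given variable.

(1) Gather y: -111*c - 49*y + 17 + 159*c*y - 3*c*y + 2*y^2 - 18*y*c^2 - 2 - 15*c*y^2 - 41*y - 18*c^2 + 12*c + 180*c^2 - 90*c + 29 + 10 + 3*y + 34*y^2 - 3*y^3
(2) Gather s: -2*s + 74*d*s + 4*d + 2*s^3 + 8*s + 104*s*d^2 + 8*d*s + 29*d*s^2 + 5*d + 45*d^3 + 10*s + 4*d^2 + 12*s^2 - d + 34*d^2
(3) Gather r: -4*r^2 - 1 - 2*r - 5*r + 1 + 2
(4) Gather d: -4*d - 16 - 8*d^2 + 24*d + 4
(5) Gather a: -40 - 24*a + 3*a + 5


(1) = 162*c^2 - 189*c - 3*y^3 + y^2*(36 - 15*c) + y*(-18*c^2 + 156*c - 87) + 54
(2) = 45*d^3 + 38*d^2 + 8*d + 2*s^3 + s^2*(29*d + 12) + s*(104*d^2 + 82*d + 16)
(3) = -4*r^2 - 7*r + 2
(4) = -8*d^2 + 20*d - 12
(5) = -21*a - 35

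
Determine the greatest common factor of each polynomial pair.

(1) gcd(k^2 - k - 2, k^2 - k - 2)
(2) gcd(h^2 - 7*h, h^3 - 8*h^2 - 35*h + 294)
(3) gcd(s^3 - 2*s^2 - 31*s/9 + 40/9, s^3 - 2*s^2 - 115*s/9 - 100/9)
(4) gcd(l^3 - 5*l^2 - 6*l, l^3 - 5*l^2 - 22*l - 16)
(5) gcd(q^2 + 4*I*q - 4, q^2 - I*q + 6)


(1) = gcd((k - 2)*(k + 1), (k - 2)*(k + 1)) = k^2 - k - 2
(2) = h - 7
(3) = gcd((s - 8/3)*(s - 1)*(s + 5/3), (s - 5)*(s + 4/3)*(s + 5/3)) = s + 5/3
(4) = gcd(l*(l - 6)*(l + 1), (l - 8)*(l + 1)*(l + 2)) = l + 1
(5) = gcd((q + 2*I)^2, (q - 3*I)*(q + 2*I)) = q + 2*I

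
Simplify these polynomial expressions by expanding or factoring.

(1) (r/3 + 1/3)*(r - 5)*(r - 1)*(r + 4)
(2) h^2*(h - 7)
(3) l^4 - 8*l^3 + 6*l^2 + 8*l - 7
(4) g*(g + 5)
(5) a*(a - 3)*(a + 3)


(1) = r^4/3 - r^3/3 - 7*r^2 + r/3 + 20/3
(2) = h^3 - 7*h^2
(3) = (l - 7)*(l - 1)^2*(l + 1)
(4) = g^2 + 5*g
(5) = a^3 - 9*a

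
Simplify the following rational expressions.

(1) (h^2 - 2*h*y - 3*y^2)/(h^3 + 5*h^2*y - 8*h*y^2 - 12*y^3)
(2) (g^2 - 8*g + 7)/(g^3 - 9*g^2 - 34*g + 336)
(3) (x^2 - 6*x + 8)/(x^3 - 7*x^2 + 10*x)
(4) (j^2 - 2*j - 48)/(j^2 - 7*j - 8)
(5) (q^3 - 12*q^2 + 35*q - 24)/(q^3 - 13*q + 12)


(1) = (-h + 3*y)/(-h^2 - 4*h*y + 12*y^2)
(2) = (g - 1)/(g^2 - 2*g - 48)
(3) = (x - 4)/(x^2 - 5*x)
(4) = (j + 6)/(j + 1)
(5) = (q - 8)/(q + 4)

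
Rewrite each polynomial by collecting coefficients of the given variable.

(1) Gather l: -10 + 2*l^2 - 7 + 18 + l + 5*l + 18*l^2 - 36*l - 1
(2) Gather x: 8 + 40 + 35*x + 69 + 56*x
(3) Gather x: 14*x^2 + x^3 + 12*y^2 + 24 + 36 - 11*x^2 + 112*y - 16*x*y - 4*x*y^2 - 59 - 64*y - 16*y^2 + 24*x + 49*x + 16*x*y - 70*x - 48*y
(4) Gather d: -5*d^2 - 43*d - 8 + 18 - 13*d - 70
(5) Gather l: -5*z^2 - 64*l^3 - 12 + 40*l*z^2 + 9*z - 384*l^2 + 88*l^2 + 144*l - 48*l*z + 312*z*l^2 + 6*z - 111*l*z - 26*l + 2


(1) = 20*l^2 - 30*l
(2) = 91*x + 117
(3) = x^3 + 3*x^2 + x*(3 - 4*y^2) - 4*y^2 + 1
(4) = -5*d^2 - 56*d - 60
(5) = -64*l^3 + l^2*(312*z - 296) + l*(40*z^2 - 159*z + 118) - 5*z^2 + 15*z - 10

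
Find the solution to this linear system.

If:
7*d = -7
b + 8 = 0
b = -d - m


Then:
b = -8
d = -1
m = 9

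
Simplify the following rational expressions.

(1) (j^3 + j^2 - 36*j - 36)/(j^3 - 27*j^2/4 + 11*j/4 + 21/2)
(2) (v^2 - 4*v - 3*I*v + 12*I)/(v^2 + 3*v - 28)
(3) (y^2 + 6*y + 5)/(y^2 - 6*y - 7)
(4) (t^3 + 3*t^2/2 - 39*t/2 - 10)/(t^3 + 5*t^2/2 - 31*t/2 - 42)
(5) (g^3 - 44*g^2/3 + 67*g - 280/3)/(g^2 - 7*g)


(1) = (4*j + 24)/(4*j - 7)
(2) = (v - 3*I)/(v + 7)
(3) = (y + 5)/(y - 7)
(4) = (2*t^2 + 11*t + 5)/(2*t^2 + 13*t + 21)
(5) = (3*g^2 - 23*g + 40)/(3*g)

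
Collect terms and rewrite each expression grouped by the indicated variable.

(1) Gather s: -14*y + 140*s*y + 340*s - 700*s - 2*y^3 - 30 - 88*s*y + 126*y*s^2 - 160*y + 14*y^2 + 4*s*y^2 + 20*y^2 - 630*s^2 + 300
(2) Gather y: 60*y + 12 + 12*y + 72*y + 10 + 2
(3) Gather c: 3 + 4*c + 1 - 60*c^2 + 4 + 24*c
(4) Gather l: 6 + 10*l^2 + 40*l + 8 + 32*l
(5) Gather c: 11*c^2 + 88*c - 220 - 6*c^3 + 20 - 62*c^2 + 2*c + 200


(1) = s^2*(126*y - 630) + s*(4*y^2 + 52*y - 360) - 2*y^3 + 34*y^2 - 174*y + 270
(2) = 144*y + 24
(3) = -60*c^2 + 28*c + 8
(4) = 10*l^2 + 72*l + 14
(5) = -6*c^3 - 51*c^2 + 90*c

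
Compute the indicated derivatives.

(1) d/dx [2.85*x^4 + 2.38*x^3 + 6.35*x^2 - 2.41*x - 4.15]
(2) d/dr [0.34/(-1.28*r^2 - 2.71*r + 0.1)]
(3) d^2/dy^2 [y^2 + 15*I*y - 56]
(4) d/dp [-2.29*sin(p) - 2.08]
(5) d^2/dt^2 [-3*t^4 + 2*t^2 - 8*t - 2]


(1) = 11.4*x^3 + 7.14*x^2 + 12.7*x - 2.41
(2) = (0.8704*r + 0.9214)/(1.28*r^2 + 2.71*r - 0.1)^2
(3) = 2
(4) = -2.29*cos(p)
(5) = 4 - 36*t^2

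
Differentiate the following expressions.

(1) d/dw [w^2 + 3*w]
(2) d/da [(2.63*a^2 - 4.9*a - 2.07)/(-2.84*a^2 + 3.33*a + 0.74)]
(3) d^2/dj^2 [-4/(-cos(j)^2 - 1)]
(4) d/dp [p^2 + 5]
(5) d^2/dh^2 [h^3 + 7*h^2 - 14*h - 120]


(1) = 2*w + 3
(2) = (-5.1581*a^2 - 7.8652*a + 3.2671)/(8.0656*a^4 - 18.9144*a^3 + 6.8857*a^2 + 4.9284*a + 0.5476)
(3) = 8*(2*sin(j)^4 + sin(j)^2 - 2)/(sin(j)^2 - 2)^3
(4) = 2*p
(5) = 6*h + 14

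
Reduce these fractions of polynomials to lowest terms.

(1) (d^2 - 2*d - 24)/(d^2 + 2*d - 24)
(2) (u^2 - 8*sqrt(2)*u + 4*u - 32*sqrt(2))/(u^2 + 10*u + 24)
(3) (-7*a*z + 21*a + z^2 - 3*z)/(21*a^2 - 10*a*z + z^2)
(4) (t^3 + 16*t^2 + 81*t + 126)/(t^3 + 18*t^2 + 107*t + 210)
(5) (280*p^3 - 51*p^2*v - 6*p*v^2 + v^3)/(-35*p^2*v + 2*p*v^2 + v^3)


(1) = (d^2 - 2*d - 24)/(d^2 + 2*d - 24)
(2) = (u - 8*sqrt(2))/(u + 6)
(3) = (z - 3)/(-3*a + z)
(4) = (t + 3)/(t + 5)
(5) = (-8*p + v)/v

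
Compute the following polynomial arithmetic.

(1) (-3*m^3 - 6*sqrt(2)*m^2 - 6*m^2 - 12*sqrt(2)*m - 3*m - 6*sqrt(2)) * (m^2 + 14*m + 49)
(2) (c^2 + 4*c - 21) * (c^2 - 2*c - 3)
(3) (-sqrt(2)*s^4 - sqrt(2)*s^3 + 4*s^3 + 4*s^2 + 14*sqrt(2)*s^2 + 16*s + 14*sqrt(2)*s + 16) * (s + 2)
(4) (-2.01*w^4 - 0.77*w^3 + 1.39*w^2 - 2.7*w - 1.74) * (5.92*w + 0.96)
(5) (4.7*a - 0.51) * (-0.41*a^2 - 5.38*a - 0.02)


(1) = -3*m^5 - 48*m^4 - 6*sqrt(2)*m^4 - 234*m^3 - 96*sqrt(2)*m^3 - 468*sqrt(2)*m^2 - 336*m^2 - 672*sqrt(2)*m - 147*m - 294*sqrt(2)
(2) = c^4 + 2*c^3 - 32*c^2 + 30*c + 63
(3) = -sqrt(2)*s^5 - 3*sqrt(2)*s^4 + 4*s^4 + 12*s^3 + 12*sqrt(2)*s^3 + 24*s^2 + 42*sqrt(2)*s^2 + 28*sqrt(2)*s + 48*s + 32
(4) = -11.8992*w^5 - 6.488*w^4 + 7.4896*w^3 - 14.6496*w^2 - 12.8928*w - 1.6704
(5) = -1.927*a^3 - 25.0769*a^2 + 2.6498*a + 0.0102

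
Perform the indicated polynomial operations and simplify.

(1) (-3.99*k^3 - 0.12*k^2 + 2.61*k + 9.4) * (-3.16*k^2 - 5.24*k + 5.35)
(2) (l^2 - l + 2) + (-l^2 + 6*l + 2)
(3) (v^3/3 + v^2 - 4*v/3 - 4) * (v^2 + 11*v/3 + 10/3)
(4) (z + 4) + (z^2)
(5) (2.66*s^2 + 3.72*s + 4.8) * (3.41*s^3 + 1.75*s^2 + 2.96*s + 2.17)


(1) = 12.6084*k^5 + 21.2868*k^4 - 28.9653*k^3 - 44.0224*k^2 - 35.2925*k + 50.29
(2) = 5*l + 4
(3) = v^5/3 + 20*v^4/9 + 31*v^3/9 - 50*v^2/9 - 172*v/9 - 40/3
(4) = z^2 + z + 4
(5) = 9.0706*s^5 + 17.3402*s^4 + 30.7516*s^3 + 25.1834*s^2 + 22.2804*s + 10.416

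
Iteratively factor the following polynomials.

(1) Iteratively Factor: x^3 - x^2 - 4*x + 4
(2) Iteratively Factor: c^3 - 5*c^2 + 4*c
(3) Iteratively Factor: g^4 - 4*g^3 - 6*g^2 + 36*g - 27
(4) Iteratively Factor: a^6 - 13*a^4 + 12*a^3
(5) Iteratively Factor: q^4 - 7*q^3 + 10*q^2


(1) = (x - 2)*(x^2 + x - 2) = (x - 2)*(x + 2)*(x - 1)
(2) = (c)*(c^2 - 5*c + 4) = c*(c - 4)*(c - 1)
(3) = (g - 3)*(g^3 - g^2 - 9*g + 9) = (g - 3)^2*(g^2 + 2*g - 3) = (g - 3)^2*(g - 1)*(g + 3)
(4) = (a)*(a^5 - 13*a^3 + 12*a^2) = a^2*(a^4 - 13*a^2 + 12*a) = a^2*(a - 1)*(a^3 + a^2 - 12*a) = a^3*(a - 1)*(a^2 + a - 12) = a^3*(a - 1)*(a + 4)*(a - 3)
(5) = (q - 5)*(q^3 - 2*q^2) = q*(q - 5)*(q^2 - 2*q) = q^2*(q - 5)*(q - 2)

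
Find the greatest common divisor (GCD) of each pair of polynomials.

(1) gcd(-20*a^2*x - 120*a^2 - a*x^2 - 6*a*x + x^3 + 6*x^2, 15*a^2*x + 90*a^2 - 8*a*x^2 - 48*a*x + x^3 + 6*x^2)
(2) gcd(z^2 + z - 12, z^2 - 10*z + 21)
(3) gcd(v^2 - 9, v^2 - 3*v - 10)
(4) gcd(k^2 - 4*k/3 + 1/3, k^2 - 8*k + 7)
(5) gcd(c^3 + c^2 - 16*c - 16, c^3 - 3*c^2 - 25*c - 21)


(1) = -5*a*x - 30*a + x^2 + 6*x
(2) = z - 3
(3) = gcd((v - 3)*(v + 3), (v - 5)*(v + 2)) = 1
(4) = k - 1
(5) = c + 1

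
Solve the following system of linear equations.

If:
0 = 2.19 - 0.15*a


Then:
a = 14.60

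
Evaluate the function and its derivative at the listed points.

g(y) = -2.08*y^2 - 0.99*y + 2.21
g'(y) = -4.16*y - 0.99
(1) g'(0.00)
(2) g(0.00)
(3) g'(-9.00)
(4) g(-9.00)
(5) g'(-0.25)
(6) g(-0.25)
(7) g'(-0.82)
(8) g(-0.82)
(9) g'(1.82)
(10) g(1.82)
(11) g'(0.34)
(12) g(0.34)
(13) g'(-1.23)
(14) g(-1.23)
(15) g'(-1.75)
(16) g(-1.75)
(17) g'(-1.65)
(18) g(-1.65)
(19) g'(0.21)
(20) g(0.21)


(1) = -0.99
(2) = 2.21
(3) = 36.45
(4) = -157.36
(5) = 0.05
(6) = 2.33
(7) = 2.42
(8) = 1.62
(9) = -8.56
(10) = -6.48
(11) = -2.40
(12) = 1.63
(13) = 4.13
(14) = 0.28
(15) = 6.29
(16) = -2.43
(17) = 5.87
(18) = -1.82
(19) = -1.86
(20) = 1.91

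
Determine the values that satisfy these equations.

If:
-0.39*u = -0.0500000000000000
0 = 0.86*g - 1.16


Then:
g = 1.35
u = 0.13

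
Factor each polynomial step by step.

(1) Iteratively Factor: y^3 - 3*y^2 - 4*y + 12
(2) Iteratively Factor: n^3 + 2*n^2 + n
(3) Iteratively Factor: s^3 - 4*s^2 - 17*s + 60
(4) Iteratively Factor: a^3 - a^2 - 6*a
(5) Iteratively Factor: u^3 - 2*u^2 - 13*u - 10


(1) = (y - 2)*(y^2 - y - 6) = (y - 2)*(y + 2)*(y - 3)
(2) = (n + 1)*(n^2 + n) = (n + 1)^2*(n)
(3) = (s - 5)*(s^2 + s - 12) = (s - 5)*(s + 4)*(s - 3)
(4) = (a)*(a^2 - a - 6) = a*(a + 2)*(a - 3)
(5) = (u + 1)*(u^2 - 3*u - 10) = (u + 1)*(u + 2)*(u - 5)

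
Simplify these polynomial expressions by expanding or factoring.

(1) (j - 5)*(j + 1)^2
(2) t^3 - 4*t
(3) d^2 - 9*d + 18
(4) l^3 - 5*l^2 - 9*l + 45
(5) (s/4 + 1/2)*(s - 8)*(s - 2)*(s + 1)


(1) = j^3 - 3*j^2 - 9*j - 5
(2) = t*(t - 2)*(t + 2)
(3) = (d - 6)*(d - 3)
(4) = (l - 5)*(l - 3)*(l + 3)
(5) = s^4/4 - 7*s^3/4 - 3*s^2 + 7*s + 8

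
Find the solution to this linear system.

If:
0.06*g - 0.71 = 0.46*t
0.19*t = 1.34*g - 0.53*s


Then:
g = 7.66666666666667*t + 11.8333333333333
s = 19.0251572327044*t + 29.9182389937107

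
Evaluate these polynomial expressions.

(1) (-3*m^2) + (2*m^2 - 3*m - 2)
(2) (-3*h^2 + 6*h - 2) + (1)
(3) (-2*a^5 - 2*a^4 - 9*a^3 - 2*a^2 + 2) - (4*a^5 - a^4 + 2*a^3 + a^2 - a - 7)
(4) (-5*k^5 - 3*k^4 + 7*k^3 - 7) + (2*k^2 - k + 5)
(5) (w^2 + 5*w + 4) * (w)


(1) = -m^2 - 3*m - 2
(2) = -3*h^2 + 6*h - 1
(3) = -6*a^5 - a^4 - 11*a^3 - 3*a^2 + a + 9
(4) = -5*k^5 - 3*k^4 + 7*k^3 + 2*k^2 - k - 2
(5) = w^3 + 5*w^2 + 4*w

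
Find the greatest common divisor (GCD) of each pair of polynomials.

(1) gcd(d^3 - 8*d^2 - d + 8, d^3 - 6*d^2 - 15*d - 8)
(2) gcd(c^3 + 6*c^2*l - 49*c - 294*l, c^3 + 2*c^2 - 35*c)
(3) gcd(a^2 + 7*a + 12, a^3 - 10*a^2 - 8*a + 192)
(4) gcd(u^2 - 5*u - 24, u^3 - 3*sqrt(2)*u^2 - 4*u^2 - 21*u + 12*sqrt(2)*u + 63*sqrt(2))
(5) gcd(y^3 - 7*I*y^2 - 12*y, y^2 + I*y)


(1) = d^2 - 7*d - 8
(2) = c + 7
(3) = gcd((a + 3)*(a + 4), (a - 8)*(a - 6)*(a + 4)) = a + 4
(4) = gcd((u - 8)*(u + 3), (u - 7)*(u + 3)*(u - 3*sqrt(2))) = u + 3
(5) = gcd(y*(y - 4*I)*(y - 3*I), y*(y + I)) = y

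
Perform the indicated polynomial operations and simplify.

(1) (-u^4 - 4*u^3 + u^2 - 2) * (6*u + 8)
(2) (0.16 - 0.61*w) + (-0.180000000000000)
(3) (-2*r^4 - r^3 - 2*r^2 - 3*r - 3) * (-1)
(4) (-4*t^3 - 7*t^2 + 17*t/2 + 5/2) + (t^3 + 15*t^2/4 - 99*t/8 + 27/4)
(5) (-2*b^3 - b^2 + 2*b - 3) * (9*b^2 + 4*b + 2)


(1) = -6*u^5 - 32*u^4 - 26*u^3 + 8*u^2 - 12*u - 16
(2) = -0.61*w - 0.02
(3) = 2*r^4 + r^3 + 2*r^2 + 3*r + 3
(4) = -3*t^3 - 13*t^2/4 - 31*t/8 + 37/4
(5) = -18*b^5 - 17*b^4 + 10*b^3 - 21*b^2 - 8*b - 6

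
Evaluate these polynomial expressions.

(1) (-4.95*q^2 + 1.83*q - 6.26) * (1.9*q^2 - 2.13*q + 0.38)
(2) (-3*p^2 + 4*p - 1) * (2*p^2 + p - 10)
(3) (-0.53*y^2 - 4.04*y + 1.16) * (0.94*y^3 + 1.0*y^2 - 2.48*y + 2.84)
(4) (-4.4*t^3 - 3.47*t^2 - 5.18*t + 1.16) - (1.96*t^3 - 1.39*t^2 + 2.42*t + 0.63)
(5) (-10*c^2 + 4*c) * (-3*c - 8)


(1) = -9.405*q^4 + 14.0205*q^3 - 17.6729*q^2 + 14.0292*q - 2.3788
(2) = -6*p^4 + 5*p^3 + 32*p^2 - 41*p + 10
(3) = -0.4982*y^5 - 4.3276*y^4 - 1.6352*y^3 + 9.674*y^2 - 14.3504*y + 3.2944
(4) = -6.36*t^3 - 2.08*t^2 - 7.6*t + 0.53
(5) = 30*c^3 + 68*c^2 - 32*c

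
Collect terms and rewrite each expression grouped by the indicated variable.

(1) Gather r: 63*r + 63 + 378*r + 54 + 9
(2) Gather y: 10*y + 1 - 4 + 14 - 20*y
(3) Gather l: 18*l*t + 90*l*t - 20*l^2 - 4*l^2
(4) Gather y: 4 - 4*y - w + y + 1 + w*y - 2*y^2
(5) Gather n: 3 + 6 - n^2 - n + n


(1) = 441*r + 126
(2) = 11 - 10*y
(3) = -24*l^2 + 108*l*t
(4) = -w - 2*y^2 + y*(w - 3) + 5
(5) = 9 - n^2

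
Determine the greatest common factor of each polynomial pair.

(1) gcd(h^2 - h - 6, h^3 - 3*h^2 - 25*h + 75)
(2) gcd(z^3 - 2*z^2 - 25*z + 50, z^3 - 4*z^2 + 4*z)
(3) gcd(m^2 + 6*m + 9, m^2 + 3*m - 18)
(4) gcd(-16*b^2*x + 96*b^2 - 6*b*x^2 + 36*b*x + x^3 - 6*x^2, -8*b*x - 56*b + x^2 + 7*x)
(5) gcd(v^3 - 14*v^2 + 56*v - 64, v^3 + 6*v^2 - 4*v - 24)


(1) = gcd((h - 3)*(h + 2), (h - 5)*(h - 3)*(h + 5)) = h - 3
(2) = gcd((z - 5)*(z - 2)*(z + 5), z*(z - 2)^2) = z - 2
(3) = gcd((m + 3)^2, (m - 3)*(m + 6)) = 1
(4) = gcd((-8*b + x)*(2*b + x)*(x - 6), (-8*b + x)*(x + 7)) = -8*b + x
(5) = gcd((v - 8)*(v - 4)*(v - 2), (v - 2)*(v + 2)*(v + 6)) = v - 2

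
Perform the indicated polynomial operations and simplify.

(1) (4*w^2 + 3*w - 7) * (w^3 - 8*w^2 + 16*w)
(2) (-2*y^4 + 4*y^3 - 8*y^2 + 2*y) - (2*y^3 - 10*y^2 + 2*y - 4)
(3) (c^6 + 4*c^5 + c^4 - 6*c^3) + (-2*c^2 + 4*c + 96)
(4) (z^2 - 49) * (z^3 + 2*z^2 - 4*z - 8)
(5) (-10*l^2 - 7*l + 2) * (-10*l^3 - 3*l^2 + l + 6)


(1) = 4*w^5 - 29*w^4 + 33*w^3 + 104*w^2 - 112*w
(2) = -2*y^4 + 2*y^3 + 2*y^2 + 4
(3) = c^6 + 4*c^5 + c^4 - 6*c^3 - 2*c^2 + 4*c + 96
(4) = z^5 + 2*z^4 - 53*z^3 - 106*z^2 + 196*z + 392
(5) = 100*l^5 + 100*l^4 - 9*l^3 - 73*l^2 - 40*l + 12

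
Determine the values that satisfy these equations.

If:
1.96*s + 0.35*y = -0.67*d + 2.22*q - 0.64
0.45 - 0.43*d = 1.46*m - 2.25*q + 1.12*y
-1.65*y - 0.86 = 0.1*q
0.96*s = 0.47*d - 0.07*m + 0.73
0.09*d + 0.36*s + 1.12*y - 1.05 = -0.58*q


Then:
d = 1.73
m = 3.25
q = 1.92
s = 1.37
y = -0.64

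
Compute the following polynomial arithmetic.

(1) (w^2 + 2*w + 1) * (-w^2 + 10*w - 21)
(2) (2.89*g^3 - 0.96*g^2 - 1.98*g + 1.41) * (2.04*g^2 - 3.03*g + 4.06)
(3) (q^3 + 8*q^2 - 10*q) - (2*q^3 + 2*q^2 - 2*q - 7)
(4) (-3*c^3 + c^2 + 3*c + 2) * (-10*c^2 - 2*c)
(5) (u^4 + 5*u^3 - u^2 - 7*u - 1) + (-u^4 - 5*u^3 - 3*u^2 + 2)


(1) = -w^4 + 8*w^3 - 2*w^2 - 32*w - 21
(2) = 5.8956*g^5 - 10.7151*g^4 + 10.603*g^3 + 4.9782*g^2 - 12.3111*g + 5.7246
(3) = -q^3 + 6*q^2 - 8*q + 7
(4) = 30*c^5 - 4*c^4 - 32*c^3 - 26*c^2 - 4*c
(5) = -4*u^2 - 7*u + 1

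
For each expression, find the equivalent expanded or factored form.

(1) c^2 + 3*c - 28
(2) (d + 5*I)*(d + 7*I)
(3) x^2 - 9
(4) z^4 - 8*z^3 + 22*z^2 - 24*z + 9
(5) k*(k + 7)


(1) = (c - 4)*(c + 7)
(2) = d^2 + 12*I*d - 35
(3) = (x - 3)*(x + 3)
(4) = (z - 3)^2*(z - 1)^2
(5) = k^2 + 7*k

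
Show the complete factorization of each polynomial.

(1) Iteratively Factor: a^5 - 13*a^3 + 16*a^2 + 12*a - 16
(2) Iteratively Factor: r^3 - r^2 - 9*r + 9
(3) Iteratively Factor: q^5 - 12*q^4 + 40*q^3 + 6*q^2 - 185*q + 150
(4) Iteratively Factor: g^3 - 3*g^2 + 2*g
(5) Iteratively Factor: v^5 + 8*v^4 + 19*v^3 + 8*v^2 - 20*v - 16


(1) = (a - 2)*(a^4 + 2*a^3 - 9*a^2 - 2*a + 8) = (a - 2)*(a + 1)*(a^3 + a^2 - 10*a + 8) = (a - 2)^2*(a + 1)*(a^2 + 3*a - 4) = (a - 2)^2*(a - 1)*(a + 1)*(a + 4)
(2) = (r - 3)*(r^2 + 2*r - 3) = (r - 3)*(r - 1)*(r + 3)
(3) = (q - 5)*(q^4 - 7*q^3 + 5*q^2 + 31*q - 30) = (q - 5)*(q + 2)*(q^3 - 9*q^2 + 23*q - 15) = (q - 5)*(q - 1)*(q + 2)*(q^2 - 8*q + 15) = (q - 5)^2*(q - 1)*(q + 2)*(q - 3)
(4) = (g - 2)*(g^2 - g) = (g - 2)*(g - 1)*(g)
(5) = (v + 2)*(v^4 + 6*v^3 + 7*v^2 - 6*v - 8) = (v + 1)*(v + 2)*(v^3 + 5*v^2 + 2*v - 8) = (v + 1)*(v + 2)^2*(v^2 + 3*v - 4) = (v - 1)*(v + 1)*(v + 2)^2*(v + 4)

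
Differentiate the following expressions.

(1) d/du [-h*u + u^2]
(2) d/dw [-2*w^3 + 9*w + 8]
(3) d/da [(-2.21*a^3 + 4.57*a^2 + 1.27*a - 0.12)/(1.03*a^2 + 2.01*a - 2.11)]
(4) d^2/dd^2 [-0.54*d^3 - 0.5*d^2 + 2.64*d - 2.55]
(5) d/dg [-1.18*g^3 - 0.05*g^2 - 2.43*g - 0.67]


(1) = -h + 2*u
(2) = 9 - 6*w^2
(3) = (-2.2763*a^4 - 8.8842*a^3 + 21.8669*a^2 - 19.0382*a - 2.4385)/(1.0609*a^4 + 4.1406*a^3 - 0.3065*a^2 - 8.4822*a + 4.4521)
(4) = -3.24*d - 1.0
(5) = -3.54*g^2 - 0.1*g - 2.43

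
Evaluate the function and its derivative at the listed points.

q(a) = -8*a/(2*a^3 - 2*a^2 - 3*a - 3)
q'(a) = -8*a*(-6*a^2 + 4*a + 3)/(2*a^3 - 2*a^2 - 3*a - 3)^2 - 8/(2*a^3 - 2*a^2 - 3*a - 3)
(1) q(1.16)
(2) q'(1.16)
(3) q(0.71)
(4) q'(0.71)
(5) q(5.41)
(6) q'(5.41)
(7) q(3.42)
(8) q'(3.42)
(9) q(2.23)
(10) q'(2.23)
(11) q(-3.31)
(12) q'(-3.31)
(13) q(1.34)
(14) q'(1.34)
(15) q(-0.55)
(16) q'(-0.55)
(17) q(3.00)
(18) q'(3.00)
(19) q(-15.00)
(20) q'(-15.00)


(1) = 1.53
(2) = 1.43
(3) = 1.05
(4) = 0.93
(5) = -0.18
(6) = 0.08
(7) = -0.63
(8) = 0.59
(9) = -7.01
(10) = 46.27
(11) = -0.30
(12) = -0.17
(13) = 1.85
(14) = 2.15
(15) = -1.92
(16) = 2.64
(17) = -1.00
(18) = 1.29
(19) = -0.02
(20) = -0.00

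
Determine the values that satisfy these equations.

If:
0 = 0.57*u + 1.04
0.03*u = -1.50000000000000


Then:
No Solution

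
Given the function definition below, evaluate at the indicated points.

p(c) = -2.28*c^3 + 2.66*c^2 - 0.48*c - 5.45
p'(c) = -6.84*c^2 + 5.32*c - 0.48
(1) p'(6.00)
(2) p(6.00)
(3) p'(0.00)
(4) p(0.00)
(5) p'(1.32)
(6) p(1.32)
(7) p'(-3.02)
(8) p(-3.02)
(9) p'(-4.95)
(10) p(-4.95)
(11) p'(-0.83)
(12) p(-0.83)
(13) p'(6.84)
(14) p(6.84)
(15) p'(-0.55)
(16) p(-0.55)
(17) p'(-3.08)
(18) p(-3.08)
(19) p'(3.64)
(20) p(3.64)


(1) = -214.80
(2) = -405.05
(3) = -0.48
(4) = -5.45
(5) = -5.38
(6) = -6.69
(7) = -78.93
(8) = 83.06
(9) = -194.41
(10) = 338.64
(11) = -9.61
(12) = -1.92
(13) = -284.10
(14) = -613.91
(15) = -5.48
(16) = -4.00
(17) = -81.75
(18) = 87.88
(19) = -71.74
(20) = -81.91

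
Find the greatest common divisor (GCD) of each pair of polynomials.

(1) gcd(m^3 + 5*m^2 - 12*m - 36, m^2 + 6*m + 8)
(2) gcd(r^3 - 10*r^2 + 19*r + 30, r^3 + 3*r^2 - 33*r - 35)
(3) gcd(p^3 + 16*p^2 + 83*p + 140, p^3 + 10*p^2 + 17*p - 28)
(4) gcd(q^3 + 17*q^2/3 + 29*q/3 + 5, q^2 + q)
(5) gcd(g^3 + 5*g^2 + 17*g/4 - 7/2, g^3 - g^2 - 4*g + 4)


(1) = m + 2
(2) = r^2 - 4*r - 5
(3) = p^2 + 11*p + 28
(4) = gcd((q + 1)*(q + 5/3)*(q + 3), q*(q + 1)) = q + 1
(5) = g + 2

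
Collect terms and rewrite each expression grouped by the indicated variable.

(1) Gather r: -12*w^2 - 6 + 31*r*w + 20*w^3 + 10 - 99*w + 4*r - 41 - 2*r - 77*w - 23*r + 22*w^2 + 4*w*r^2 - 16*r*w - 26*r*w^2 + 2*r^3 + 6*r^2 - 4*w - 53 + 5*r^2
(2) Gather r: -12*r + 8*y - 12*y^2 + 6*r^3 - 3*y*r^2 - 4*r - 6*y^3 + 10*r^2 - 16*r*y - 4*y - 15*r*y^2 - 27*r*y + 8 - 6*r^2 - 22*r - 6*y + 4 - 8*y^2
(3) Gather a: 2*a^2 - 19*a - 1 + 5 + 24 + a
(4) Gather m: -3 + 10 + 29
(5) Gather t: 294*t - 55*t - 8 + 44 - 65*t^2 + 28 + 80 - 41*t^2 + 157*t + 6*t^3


(1) = 2*r^3 + r^2*(4*w + 11) + r*(-26*w^2 + 15*w - 21) + 20*w^3 + 10*w^2 - 180*w - 90
(2) = 6*r^3 + r^2*(4 - 3*y) + r*(-15*y^2 - 43*y - 38) - 6*y^3 - 20*y^2 - 2*y + 12
(3) = 2*a^2 - 18*a + 28
(4) = 36
(5) = 6*t^3 - 106*t^2 + 396*t + 144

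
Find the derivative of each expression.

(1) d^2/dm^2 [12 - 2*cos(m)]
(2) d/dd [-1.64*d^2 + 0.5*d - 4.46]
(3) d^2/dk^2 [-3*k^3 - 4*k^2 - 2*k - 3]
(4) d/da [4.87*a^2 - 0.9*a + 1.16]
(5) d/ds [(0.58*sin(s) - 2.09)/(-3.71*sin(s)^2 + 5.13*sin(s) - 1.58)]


(1) = 2*cos(m)
(2) = 0.5 - 3.28*d
(3) = -18*k - 8
(4) = 9.74*a - 0.9
(5) = (2.1518*sin(s)^2 - 15.5078*sin(s) + 9.8053)*cos(s)/(13.7641*sin(s)^4 - 38.0646*sin(s)^3 + 38.0405*sin(s)^2 - 16.2108*sin(s) + 2.4964)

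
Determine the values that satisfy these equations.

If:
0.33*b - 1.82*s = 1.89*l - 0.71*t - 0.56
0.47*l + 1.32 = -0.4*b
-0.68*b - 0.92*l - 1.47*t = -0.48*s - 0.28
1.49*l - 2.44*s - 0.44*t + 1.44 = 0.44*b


Then:
b = -3.10
l = -0.17
s = 0.69
t = 1.96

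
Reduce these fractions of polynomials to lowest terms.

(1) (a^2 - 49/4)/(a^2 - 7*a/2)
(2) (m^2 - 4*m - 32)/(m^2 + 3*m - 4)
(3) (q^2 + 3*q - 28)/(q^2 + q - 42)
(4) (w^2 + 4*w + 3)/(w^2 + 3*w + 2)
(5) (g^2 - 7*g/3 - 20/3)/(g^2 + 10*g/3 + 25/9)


(1) = (2*a + 7)/(2*a)
(2) = (m - 8)/(m - 1)
(3) = (q - 4)/(q - 6)
(4) = (w + 3)/(w + 2)
(5) = (3*g - 12)/(3*g + 5)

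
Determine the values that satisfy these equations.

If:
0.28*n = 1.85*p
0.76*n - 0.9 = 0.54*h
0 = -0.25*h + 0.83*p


Then:
h = 0.93
n = 1.84
p = 0.28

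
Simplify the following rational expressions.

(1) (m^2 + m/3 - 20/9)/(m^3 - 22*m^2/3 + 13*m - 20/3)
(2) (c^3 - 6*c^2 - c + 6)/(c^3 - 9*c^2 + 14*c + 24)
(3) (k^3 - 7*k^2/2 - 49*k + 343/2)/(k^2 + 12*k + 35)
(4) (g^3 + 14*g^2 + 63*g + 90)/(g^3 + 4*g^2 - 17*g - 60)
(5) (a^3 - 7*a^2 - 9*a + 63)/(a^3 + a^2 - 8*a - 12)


(1) = (3*m + 5)/(3*m^2 - 18*m + 15)
(2) = (c - 1)/(c - 4)
(3) = (2*k^2 - 21*k + 49)/(2*k + 10)
(4) = (g + 6)/(g - 4)
(5) = (a^2 - 4*a - 21)/(a^2 + 4*a + 4)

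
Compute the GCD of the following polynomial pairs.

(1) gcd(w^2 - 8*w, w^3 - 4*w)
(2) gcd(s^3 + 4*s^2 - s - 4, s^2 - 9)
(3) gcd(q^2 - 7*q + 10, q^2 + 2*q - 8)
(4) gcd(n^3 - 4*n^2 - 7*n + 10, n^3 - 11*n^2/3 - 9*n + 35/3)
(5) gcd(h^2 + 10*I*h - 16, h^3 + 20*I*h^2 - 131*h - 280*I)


(1) = gcd(w*(w - 8), w*(w - 2)*(w + 2)) = w
(2) = 1
(3) = q - 2
(4) = gcd((n - 5)*(n - 1)*(n + 2), (n - 5)*(n - 1)*(n + 7/3)) = n^2 - 6*n + 5
(5) = gcd((h + 2*I)*(h + 8*I), (h + 5*I)*(h + 7*I)*(h + 8*I)) = h + 8*I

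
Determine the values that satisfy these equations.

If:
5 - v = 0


Then:
v = 5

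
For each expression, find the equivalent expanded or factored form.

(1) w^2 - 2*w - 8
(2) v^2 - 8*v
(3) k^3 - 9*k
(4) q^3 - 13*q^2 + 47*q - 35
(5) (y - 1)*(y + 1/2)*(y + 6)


(1) = (w - 4)*(w + 2)
(2) = v*(v - 8)
(3) = k*(k - 3)*(k + 3)
(4) = (q - 7)*(q - 5)*(q - 1)
(5) = y^3 + 11*y^2/2 - 7*y/2 - 3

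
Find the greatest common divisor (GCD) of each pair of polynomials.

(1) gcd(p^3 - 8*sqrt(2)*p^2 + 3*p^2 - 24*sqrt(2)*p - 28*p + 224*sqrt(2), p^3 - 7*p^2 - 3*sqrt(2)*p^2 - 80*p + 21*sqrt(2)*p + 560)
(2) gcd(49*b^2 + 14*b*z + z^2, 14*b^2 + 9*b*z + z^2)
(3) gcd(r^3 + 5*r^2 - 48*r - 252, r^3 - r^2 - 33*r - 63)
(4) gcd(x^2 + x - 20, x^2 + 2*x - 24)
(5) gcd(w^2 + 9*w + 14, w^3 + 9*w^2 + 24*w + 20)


(1) = p - 8*sqrt(2)
(2) = 7*b + z
(3) = gcd((r - 7)*(r + 6)^2, (r - 7)*(r + 3)^2) = r - 7
(4) = x - 4
(5) = gcd((w + 2)*(w + 7), (w + 2)^2*(w + 5)) = w + 2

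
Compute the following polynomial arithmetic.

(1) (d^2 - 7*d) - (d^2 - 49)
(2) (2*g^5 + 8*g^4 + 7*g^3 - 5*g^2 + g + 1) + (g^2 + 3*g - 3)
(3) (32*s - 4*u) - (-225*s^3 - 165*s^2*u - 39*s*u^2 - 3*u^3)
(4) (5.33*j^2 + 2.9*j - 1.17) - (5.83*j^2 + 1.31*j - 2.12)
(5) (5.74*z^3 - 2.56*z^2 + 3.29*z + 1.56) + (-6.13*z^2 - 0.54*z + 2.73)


(1) = 49 - 7*d
(2) = 2*g^5 + 8*g^4 + 7*g^3 - 4*g^2 + 4*g - 2
(3) = 225*s^3 + 165*s^2*u + 39*s*u^2 + 32*s + 3*u^3 - 4*u
(4) = -0.5*j^2 + 1.59*j + 0.95
(5) = 5.74*z^3 - 8.69*z^2 + 2.75*z + 4.29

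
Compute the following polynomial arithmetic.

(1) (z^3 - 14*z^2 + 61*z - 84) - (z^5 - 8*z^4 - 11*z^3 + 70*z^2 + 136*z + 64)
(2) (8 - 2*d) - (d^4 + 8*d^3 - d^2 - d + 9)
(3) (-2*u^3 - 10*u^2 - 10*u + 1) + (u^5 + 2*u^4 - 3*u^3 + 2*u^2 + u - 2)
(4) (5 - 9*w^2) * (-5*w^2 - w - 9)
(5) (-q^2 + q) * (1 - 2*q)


(1) = -z^5 + 8*z^4 + 12*z^3 - 84*z^2 - 75*z - 148
(2) = -d^4 - 8*d^3 + d^2 - d - 1
(3) = u^5 + 2*u^4 - 5*u^3 - 8*u^2 - 9*u - 1
(4) = 45*w^4 + 9*w^3 + 56*w^2 - 5*w - 45
(5) = 2*q^3 - 3*q^2 + q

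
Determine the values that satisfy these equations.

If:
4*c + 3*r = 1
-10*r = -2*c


Then:
c = 5/23
r = 1/23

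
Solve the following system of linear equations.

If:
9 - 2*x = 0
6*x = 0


Then:
No Solution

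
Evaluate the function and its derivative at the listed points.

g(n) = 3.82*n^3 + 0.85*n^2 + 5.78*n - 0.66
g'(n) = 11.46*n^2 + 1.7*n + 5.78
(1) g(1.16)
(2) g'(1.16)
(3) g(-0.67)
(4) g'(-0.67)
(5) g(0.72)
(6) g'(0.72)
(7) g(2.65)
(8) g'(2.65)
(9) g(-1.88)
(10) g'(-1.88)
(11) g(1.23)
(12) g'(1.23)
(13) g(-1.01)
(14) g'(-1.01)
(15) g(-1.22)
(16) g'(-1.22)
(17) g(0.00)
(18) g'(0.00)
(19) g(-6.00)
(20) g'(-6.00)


(1) = 13.15
(2) = 23.17
(3) = -5.30
(4) = 9.79
(5) = 5.37
(6) = 12.94
(7) = 91.71
(8) = 90.76
(9) = -33.90
(10) = 43.09
(11) = 14.84
(12) = 25.21
(13) = -9.57
(14) = 15.75
(15) = -13.38
(16) = 20.76
(17) = -0.66
(18) = 5.78
(19) = -829.86
(20) = 408.14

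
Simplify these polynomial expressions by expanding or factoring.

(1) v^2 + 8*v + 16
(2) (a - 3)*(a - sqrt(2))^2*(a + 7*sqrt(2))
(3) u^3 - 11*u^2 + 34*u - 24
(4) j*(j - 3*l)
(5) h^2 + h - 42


(1) = (v + 4)^2
(2) = a^4 - 3*a^3 + 5*sqrt(2)*a^3 - 26*a^2 - 15*sqrt(2)*a^2 + 14*sqrt(2)*a + 78*a - 42*sqrt(2)
(3) = (u - 6)*(u - 4)*(u - 1)
(4) = j^2 - 3*j*l
(5) = (h - 6)*(h + 7)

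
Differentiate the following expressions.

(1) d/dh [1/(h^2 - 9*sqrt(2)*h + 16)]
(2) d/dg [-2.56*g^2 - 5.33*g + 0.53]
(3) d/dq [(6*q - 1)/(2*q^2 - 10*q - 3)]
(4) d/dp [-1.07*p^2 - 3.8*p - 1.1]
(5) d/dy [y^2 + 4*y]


(1) = (-2*h + 9*sqrt(2))/(h^2 - 9*sqrt(2)*h + 16)^2
(2) = -5.12*g - 5.33
(3) = 4*(-3*q^2 + q - 7)/(4*q^4 - 40*q^3 + 88*q^2 + 60*q + 9)
(4) = -2.14*p - 3.8
(5) = 2*y + 4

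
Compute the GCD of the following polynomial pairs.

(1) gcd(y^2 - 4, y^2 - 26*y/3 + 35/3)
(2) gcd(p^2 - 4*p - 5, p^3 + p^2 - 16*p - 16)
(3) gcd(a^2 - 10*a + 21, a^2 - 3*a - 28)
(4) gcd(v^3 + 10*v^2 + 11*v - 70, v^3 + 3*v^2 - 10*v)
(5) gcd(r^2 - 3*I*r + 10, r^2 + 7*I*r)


(1) = 1
(2) = p + 1
(3) = gcd((a - 7)*(a - 3), (a - 7)*(a + 4)) = a - 7
(4) = gcd((v - 2)*(v + 5)*(v + 7), v*(v - 2)*(v + 5)) = v^2 + 3*v - 10
(5) = gcd((r - 5*I)*(r + 2*I), r*(r + 7*I)) = 1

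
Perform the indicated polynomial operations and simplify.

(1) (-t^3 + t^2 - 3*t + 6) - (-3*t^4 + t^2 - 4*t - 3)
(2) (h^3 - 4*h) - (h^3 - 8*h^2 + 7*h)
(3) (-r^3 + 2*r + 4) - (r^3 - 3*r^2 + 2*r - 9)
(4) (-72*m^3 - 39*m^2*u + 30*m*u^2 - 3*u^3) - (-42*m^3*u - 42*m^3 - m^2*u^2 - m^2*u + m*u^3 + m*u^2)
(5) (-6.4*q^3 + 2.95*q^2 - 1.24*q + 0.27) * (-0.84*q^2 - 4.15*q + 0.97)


(1) = 3*t^4 - t^3 + t + 9
(2) = 8*h^2 - 11*h
(3) = -2*r^3 + 3*r^2 + 13
(4) = 42*m^3*u - 30*m^3 + m^2*u^2 - 38*m^2*u - m*u^3 + 29*m*u^2 - 3*u^3
(5) = 5.376*q^5 + 24.082*q^4 - 17.4089*q^3 + 7.7807*q^2 - 2.3233*q + 0.2619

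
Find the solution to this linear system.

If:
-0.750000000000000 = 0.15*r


Then:
r = -5.00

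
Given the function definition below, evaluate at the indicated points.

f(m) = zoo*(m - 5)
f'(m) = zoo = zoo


f(m) = zoo*(m - 5)
f'(m) = zoo = zoo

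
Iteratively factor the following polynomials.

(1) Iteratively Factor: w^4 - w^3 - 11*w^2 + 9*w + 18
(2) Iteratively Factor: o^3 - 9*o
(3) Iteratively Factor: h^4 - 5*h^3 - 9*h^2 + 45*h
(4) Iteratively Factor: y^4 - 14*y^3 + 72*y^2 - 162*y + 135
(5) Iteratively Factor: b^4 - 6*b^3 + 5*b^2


(1) = (w + 3)*(w^3 - 4*w^2 + w + 6) = (w - 3)*(w + 3)*(w^2 - w - 2) = (w - 3)*(w + 1)*(w + 3)*(w - 2)
(2) = (o)*(o^2 - 9) = o*(o + 3)*(o - 3)
(3) = (h)*(h^3 - 5*h^2 - 9*h + 45) = h*(h - 5)*(h^2 - 9) = h*(h - 5)*(h - 3)*(h + 3)
(4) = (y - 5)*(y^3 - 9*y^2 + 27*y - 27) = (y - 5)*(y - 3)*(y^2 - 6*y + 9) = (y - 5)*(y - 3)^2*(y - 3)
(5) = (b - 5)*(b^3 - b^2) = (b - 5)*(b - 1)*(b^2) = b*(b - 5)*(b - 1)*(b)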